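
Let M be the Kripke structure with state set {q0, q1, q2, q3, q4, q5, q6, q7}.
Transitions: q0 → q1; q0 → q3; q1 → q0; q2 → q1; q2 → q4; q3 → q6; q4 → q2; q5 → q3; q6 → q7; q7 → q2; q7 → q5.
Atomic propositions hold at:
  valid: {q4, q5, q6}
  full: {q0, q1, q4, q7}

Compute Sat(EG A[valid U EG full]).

EG full: greatest fixpoint, start Z0 = {q0, q1, q4, q7}, keep only states in Sat with some successor in Z. Z1 = {q0, q1}; fixed.
Sat(EG full) = {q0, q1}
A[valid U EG full]: least fixpoint, start Z0 = Sat(EG full) = {q0, q1}, add states in Sat(valid) with every successor in Z. Already a fixed point.
Sat(A[valid U EG full]) = {q0, q1}
EG A[valid U EG full]: greatest fixpoint, start Z0 = {q0, q1}, keep only states in Sat with some successor in Z. Already a fixed point.
Sat(EG A[valid U EG full]) = {q0, q1}

{q0, q1}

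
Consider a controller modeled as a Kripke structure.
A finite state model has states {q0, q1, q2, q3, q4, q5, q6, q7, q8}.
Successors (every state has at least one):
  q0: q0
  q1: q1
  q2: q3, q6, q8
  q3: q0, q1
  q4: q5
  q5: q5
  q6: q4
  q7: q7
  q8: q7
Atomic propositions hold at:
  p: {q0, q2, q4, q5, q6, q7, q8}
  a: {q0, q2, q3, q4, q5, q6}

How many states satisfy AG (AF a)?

4

AF a: least fixpoint, start Z0 = {q0, q2, q3, q4, q5, q6}, add states with every successor in Z. Already a fixed point.
Sat(AF a) = {q0, q2, q3, q4, q5, q6}
AG (AF a): greatest fixpoint, start Z0 = {q0, q2, q3, q4, q5, q6}, keep only states in Sat with every successor in Z. Z1 = {q0, q4, q5, q6}; fixed.
Sat(AG (AF a)) = {q0, q4, q5, q6}
|Sat(AG (AF a))| = |{q0, q4, q5, q6}| = 4.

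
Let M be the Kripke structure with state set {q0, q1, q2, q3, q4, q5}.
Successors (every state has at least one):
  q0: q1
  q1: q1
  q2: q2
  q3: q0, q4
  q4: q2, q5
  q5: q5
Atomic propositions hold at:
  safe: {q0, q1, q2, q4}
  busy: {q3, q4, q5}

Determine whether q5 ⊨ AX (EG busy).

Yes

EG busy: greatest fixpoint, start Z0 = {q3, q4, q5}, keep only states in Sat with some successor in Z. Already a fixed point.
Sat(EG busy) = {q3, q4, q5}
Sat(AX (EG busy)) = {s : every successor in {q3, q4, q5}} = {q5}
q5 ∈ Sat(AX (EG busy)) = {q5}, so the formula holds at q5.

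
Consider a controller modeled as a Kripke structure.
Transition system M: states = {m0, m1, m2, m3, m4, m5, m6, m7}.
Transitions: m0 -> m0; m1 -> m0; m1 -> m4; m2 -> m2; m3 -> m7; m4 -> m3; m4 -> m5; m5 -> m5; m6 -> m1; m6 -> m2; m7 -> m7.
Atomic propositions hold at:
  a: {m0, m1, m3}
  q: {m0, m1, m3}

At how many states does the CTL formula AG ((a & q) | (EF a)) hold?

1

Sat(a & q) = {m0, m1, m3}
EF a: least fixpoint, start Z0 = {m0, m1, m3}, add states with some successor in Z. Z1 = {m0, m1, m3, m4, m6}; fixed.
Sat(EF a) = {m0, m1, m3, m4, m6}
Sat((a & q) | (EF a)) = {m0, m1, m3, m4, m6}
AG ((a & q) | (EF a)): greatest fixpoint, start Z0 = {m0, m1, m3, m4, m6}, keep only states in Sat with every successor in Z. Z1 = {m0, m1}; Z2 = {m0}; fixed.
Sat(AG ((a & q) | (EF a))) = {m0}
|Sat(AG ((a & q) | (EF a)))| = |{m0}| = 1.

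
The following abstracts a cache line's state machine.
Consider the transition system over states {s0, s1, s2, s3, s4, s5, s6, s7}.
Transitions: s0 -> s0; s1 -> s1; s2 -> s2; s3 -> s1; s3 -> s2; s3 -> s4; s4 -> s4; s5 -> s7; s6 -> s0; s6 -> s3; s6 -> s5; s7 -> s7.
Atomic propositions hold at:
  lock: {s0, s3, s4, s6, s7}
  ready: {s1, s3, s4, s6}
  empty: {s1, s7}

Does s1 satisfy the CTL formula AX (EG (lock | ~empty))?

No

Sat(~empty) = {s0, s2, s3, s4, s5, s6}
Sat(lock | ~empty) = {s0, s2, s3, s4, s5, s6, s7}
EG (lock | ~empty): greatest fixpoint, start Z0 = {s0, s2, s3, s4, s5, s6, s7}, keep only states in Sat with some successor in Z. Already a fixed point.
Sat(EG (lock | ~empty)) = {s0, s2, s3, s4, s5, s6, s7}
Sat(AX (EG (lock | ~empty))) = {s : every successor in {s0, s2, s3, s4, s5, s6, s7}} = {s0, s2, s4, s5, s6, s7}
s1 ∉ Sat(AX (EG (lock | ~empty))) = {s0, s2, s4, s5, s6, s7}, so the formula does not hold at s1.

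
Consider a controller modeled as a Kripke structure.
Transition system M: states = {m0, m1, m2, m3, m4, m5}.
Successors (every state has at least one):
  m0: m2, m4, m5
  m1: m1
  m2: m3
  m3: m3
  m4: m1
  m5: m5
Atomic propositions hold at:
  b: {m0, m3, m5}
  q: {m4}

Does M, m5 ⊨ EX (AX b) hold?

Yes

Sat(AX b) = {s : every successor in {m0, m3, m5}} = {m2, m3, m5}
Sat(EX (AX b)) = {s : some successor in {m2, m3, m5}} = {m0, m2, m3, m5}
m5 ∈ Sat(EX (AX b)) = {m0, m2, m3, m5}, so the formula holds at m5.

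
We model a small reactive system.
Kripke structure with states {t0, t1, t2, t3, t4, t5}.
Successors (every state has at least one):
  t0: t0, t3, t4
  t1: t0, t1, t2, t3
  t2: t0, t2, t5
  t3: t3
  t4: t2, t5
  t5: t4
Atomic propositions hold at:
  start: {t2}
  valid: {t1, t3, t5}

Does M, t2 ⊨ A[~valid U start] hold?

Yes

Sat(~valid) = {t0, t2, t4}
A[~valid U start]: least fixpoint, start Z0 = Sat(start) = {t2}, add states in Sat(~valid) with every successor in Z. Already a fixed point.
Sat(A[~valid U start]) = {t2}
t2 ∈ Sat(A[~valid U start]) = {t2}, so the formula holds at t2.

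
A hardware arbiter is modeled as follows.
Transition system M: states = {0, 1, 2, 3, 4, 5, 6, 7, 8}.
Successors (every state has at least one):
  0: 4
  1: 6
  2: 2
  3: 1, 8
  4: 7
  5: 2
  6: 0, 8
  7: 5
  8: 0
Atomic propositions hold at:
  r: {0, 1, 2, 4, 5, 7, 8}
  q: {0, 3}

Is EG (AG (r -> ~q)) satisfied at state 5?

Yes

Sat(~q) = {1, 2, 4, 5, 6, 7, 8}
Sat(r -> ~q) = {1, 2, 3, 4, 5, 6, 7, 8}
AG (r -> ~q): greatest fixpoint, start Z0 = {1, 2, 3, 4, 5, 6, 7, 8}, keep only states in Sat with every successor in Z. Z1 = {1, 2, 3, 4, 5, 7}; Z2 = {2, 4, 5, 7}; fixed.
Sat(AG (r -> ~q)) = {2, 4, 5, 7}
EG (AG (r -> ~q)): greatest fixpoint, start Z0 = {2, 4, 5, 7}, keep only states in Sat with some successor in Z. Already a fixed point.
Sat(EG (AG (r -> ~q))) = {2, 4, 5, 7}
5 ∈ Sat(EG (AG (r -> ~q))) = {2, 4, 5, 7}, so the formula holds at 5.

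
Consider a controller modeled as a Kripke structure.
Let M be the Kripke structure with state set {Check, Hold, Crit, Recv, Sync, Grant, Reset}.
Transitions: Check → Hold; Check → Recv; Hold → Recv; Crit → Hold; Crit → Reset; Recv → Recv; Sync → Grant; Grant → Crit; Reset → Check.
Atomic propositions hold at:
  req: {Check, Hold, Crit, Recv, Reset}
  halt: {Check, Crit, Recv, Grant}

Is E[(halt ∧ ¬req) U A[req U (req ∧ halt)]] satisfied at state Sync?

No

Sat(¬req) = {Sync, Grant}
Sat(halt ∧ ¬req) = {Grant}
Sat(req ∧ halt) = {Check, Crit, Recv}
A[req U (req ∧ halt)]: least fixpoint, start Z0 = Sat((req ∧ halt)) = {Check, Crit, Recv}, add states in Sat(req) with every successor in Z. Z1 = {Check, Hold, Crit, Recv, Reset}; fixed.
Sat(A[req U (req ∧ halt)]) = {Check, Hold, Crit, Recv, Reset}
E[(halt ∧ ¬req) U A[req U (req ∧ halt)]]: least fixpoint, start Z0 = Sat(A[req U (req ∧ halt)]) = {Check, Hold, Crit, Recv, Reset}, add states in Sat(halt ∧ ¬req) with some successor in Z. Z1 = {Check, Hold, Crit, Recv, Grant, Reset}; fixed.
Sat(E[(halt ∧ ¬req) U A[req U (req ∧ halt)]]) = {Check, Hold, Crit, Recv, Grant, Reset}
Sync ∉ Sat(E[(halt ∧ ¬req) U A[req U (req ∧ halt)]]) = {Check, Hold, Crit, Recv, Grant, Reset}, so the formula does not hold at Sync.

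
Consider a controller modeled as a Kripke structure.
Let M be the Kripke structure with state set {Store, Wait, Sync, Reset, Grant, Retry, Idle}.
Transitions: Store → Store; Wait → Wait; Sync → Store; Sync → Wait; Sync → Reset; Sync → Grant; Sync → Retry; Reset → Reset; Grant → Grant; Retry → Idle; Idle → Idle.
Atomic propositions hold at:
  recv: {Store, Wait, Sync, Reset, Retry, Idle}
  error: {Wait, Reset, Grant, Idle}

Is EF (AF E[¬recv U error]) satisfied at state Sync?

Yes

Sat(¬recv) = {Grant}
E[¬recv U error]: least fixpoint, start Z0 = Sat(error) = {Wait, Reset, Grant, Idle}, add states in Sat(¬recv) with some successor in Z. Already a fixed point.
Sat(E[¬recv U error]) = {Wait, Reset, Grant, Idle}
AF E[¬recv U error]: least fixpoint, start Z0 = {Wait, Reset, Grant, Idle}, add states with every successor in Z. Z1 = {Wait, Reset, Grant, Retry, Idle}; fixed.
Sat(AF E[¬recv U error]) = {Wait, Reset, Grant, Retry, Idle}
EF (AF E[¬recv U error]): least fixpoint, start Z0 = {Wait, Reset, Grant, Retry, Idle}, add states with some successor in Z. Z1 = {Wait, Sync, Reset, Grant, Retry, Idle}; fixed.
Sat(EF (AF E[¬recv U error])) = {Wait, Sync, Reset, Grant, Retry, Idle}
Sync ∈ Sat(EF (AF E[¬recv U error])) = {Wait, Sync, Reset, Grant, Retry, Idle}, so the formula holds at Sync.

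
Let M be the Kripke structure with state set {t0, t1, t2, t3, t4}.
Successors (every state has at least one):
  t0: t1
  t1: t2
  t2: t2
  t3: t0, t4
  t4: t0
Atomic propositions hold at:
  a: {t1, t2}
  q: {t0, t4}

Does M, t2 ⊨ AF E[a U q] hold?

E[a U q]: least fixpoint, start Z0 = Sat(q) = {t0, t4}, add states in Sat(a) with some successor in Z. Already a fixed point.
Sat(E[a U q]) = {t0, t4}
AF E[a U q]: least fixpoint, start Z0 = {t0, t4}, add states with every successor in Z. Z1 = {t0, t3, t4}; fixed.
Sat(AF E[a U q]) = {t0, t3, t4}
t2 ∉ Sat(AF E[a U q]) = {t0, t3, t4}, so the formula does not hold at t2.

No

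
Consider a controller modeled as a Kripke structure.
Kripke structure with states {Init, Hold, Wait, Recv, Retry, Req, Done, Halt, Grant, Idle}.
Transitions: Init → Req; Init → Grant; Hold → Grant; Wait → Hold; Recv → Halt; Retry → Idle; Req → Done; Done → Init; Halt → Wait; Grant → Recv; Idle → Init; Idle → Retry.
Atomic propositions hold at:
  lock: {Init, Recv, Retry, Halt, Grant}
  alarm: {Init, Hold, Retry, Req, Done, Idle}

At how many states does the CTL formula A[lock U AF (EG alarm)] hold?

5

EG alarm: greatest fixpoint, start Z0 = {Init, Hold, Retry, Req, Done, Idle}, keep only states in Sat with some successor in Z. Z1 = {Init, Retry, Req, Done, Idle}; fixed.
Sat(EG alarm) = {Init, Retry, Req, Done, Idle}
AF (EG alarm): least fixpoint, start Z0 = {Init, Retry, Req, Done, Idle}, add states with every successor in Z. Already a fixed point.
Sat(AF (EG alarm)) = {Init, Retry, Req, Done, Idle}
A[lock U AF (EG alarm)]: least fixpoint, start Z0 = Sat(AF (EG alarm)) = {Init, Retry, Req, Done, Idle}, add states in Sat(lock) with every successor in Z. Already a fixed point.
Sat(A[lock U AF (EG alarm)]) = {Init, Retry, Req, Done, Idle}
|Sat(A[lock U AF (EG alarm)])| = |{Init, Retry, Req, Done, Idle}| = 5.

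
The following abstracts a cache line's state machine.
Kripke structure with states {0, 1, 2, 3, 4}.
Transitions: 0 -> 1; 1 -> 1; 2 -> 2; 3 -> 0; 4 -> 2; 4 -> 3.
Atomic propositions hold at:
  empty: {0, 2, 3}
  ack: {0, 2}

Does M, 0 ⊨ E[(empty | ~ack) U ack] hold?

Sat(~ack) = {1, 3, 4}
Sat(empty | ~ack) = {0, 1, 2, 3, 4}
E[(empty | ~ack) U ack]: least fixpoint, start Z0 = Sat(ack) = {0, 2}, add states in Sat(empty | ~ack) with some successor in Z. Z1 = {0, 2, 3, 4}; fixed.
Sat(E[(empty | ~ack) U ack]) = {0, 2, 3, 4}
0 ∈ Sat(E[(empty | ~ack) U ack]) = {0, 2, 3, 4}, so the formula holds at 0.

Yes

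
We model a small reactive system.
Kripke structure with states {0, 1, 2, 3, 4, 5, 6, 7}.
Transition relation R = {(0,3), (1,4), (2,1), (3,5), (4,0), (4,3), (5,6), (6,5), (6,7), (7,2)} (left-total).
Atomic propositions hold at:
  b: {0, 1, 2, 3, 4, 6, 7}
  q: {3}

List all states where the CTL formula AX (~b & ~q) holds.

Sat(~b) = {5}
Sat(~q) = {0, 1, 2, 4, 5, 6, 7}
Sat(~b & ~q) = {5}
Sat(AX (~b & ~q)) = {s : every successor in {5}} = {3}

{3}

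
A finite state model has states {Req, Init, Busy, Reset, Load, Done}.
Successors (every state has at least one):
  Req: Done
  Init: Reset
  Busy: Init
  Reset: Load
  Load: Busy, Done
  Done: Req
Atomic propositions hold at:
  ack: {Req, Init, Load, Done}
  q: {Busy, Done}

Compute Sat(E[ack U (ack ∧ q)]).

Sat(ack ∧ q) = {Done}
E[ack U (ack ∧ q)]: least fixpoint, start Z0 = Sat((ack ∧ q)) = {Done}, add states in Sat(ack) with some successor in Z. Z1 = {Req, Load, Done}; fixed.
Sat(E[ack U (ack ∧ q)]) = {Req, Load, Done}

{Req, Load, Done}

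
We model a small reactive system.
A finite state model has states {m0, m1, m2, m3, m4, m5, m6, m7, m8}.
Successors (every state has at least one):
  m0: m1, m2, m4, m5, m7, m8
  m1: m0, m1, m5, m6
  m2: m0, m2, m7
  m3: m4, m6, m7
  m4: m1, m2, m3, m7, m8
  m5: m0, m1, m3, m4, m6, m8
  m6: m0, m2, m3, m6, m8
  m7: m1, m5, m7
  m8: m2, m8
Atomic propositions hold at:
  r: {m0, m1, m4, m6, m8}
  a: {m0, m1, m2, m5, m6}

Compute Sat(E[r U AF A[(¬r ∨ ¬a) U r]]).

{m0, m1, m4, m6, m8}

Sat(¬r) = {m2, m3, m5, m7}
Sat(¬a) = {m3, m4, m7, m8}
Sat(¬r ∨ ¬a) = {m2, m3, m4, m5, m7, m8}
A[(¬r ∨ ¬a) U r]: least fixpoint, start Z0 = Sat(r) = {m0, m1, m4, m6, m8}, add states in Sat(¬r ∨ ¬a) with every successor in Z. Already a fixed point.
Sat(A[(¬r ∨ ¬a) U r]) = {m0, m1, m4, m6, m8}
AF A[(¬r ∨ ¬a) U r]: least fixpoint, start Z0 = {m0, m1, m4, m6, m8}, add states with every successor in Z. Already a fixed point.
Sat(AF A[(¬r ∨ ¬a) U r]) = {m0, m1, m4, m6, m8}
E[r U AF A[(¬r ∨ ¬a) U r]]: least fixpoint, start Z0 = Sat(AF A[(¬r ∨ ¬a) U r]) = {m0, m1, m4, m6, m8}, add states in Sat(r) with some successor in Z. Already a fixed point.
Sat(E[r U AF A[(¬r ∨ ¬a) U r]]) = {m0, m1, m4, m6, m8}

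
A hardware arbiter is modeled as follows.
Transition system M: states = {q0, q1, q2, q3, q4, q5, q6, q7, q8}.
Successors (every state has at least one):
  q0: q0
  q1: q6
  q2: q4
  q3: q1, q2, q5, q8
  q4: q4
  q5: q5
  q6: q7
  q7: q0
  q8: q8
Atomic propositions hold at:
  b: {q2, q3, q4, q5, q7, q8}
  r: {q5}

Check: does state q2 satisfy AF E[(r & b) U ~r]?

Yes

Sat(r & b) = {q5}
Sat(~r) = {q0, q1, q2, q3, q4, q6, q7, q8}
E[(r & b) U ~r]: least fixpoint, start Z0 = Sat(~r) = {q0, q1, q2, q3, q4, q6, q7, q8}, add states in Sat(r & b) with some successor in Z. Already a fixed point.
Sat(E[(r & b) U ~r]) = {q0, q1, q2, q3, q4, q6, q7, q8}
AF E[(r & b) U ~r]: least fixpoint, start Z0 = {q0, q1, q2, q3, q4, q6, q7, q8}, add states with every successor in Z. Already a fixed point.
Sat(AF E[(r & b) U ~r]) = {q0, q1, q2, q3, q4, q6, q7, q8}
q2 ∈ Sat(AF E[(r & b) U ~r]) = {q0, q1, q2, q3, q4, q6, q7, q8}, so the formula holds at q2.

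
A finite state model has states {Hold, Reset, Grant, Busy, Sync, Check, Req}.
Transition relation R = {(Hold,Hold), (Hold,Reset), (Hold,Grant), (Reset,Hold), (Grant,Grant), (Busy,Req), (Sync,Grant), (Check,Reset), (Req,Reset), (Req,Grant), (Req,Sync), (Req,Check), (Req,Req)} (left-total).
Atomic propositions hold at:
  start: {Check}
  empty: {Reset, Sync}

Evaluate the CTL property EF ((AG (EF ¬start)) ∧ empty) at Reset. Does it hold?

Yes

Sat(¬start) = {Hold, Reset, Grant, Busy, Sync, Req}
EF ¬start: least fixpoint, start Z0 = {Hold, Reset, Grant, Busy, Sync, Req}, add states with some successor in Z. Z1 = {Hold, Reset, Grant, Busy, Sync, Check, Req}; fixed.
Sat(EF ¬start) = {Hold, Reset, Grant, Busy, Sync, Check, Req}
AG (EF ¬start): greatest fixpoint, start Z0 = {Hold, Reset, Grant, Busy, Sync, Check, Req}, keep only states in Sat with every successor in Z. Already a fixed point.
Sat(AG (EF ¬start)) = {Hold, Reset, Grant, Busy, Sync, Check, Req}
Sat((AG (EF ¬start)) ∧ empty) = {Reset, Sync}
EF ((AG (EF ¬start)) ∧ empty): least fixpoint, start Z0 = {Reset, Sync}, add states with some successor in Z. Z1 = {Hold, Reset, Sync, Check, Req}; Z2 = {Hold, Reset, Busy, Sync, Check, Req}; fixed.
Sat(EF ((AG (EF ¬start)) ∧ empty)) = {Hold, Reset, Busy, Sync, Check, Req}
Reset ∈ Sat(EF ((AG (EF ¬start)) ∧ empty)) = {Hold, Reset, Busy, Sync, Check, Req}, so the formula holds at Reset.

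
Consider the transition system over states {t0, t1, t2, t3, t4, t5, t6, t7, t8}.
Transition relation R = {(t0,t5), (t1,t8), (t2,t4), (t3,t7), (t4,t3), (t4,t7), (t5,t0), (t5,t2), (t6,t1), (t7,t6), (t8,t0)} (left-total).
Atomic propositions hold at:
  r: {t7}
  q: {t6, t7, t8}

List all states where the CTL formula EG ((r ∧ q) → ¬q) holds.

{t0, t1, t5, t6, t8}

Sat(r ∧ q) = {t7}
Sat(¬q) = {t0, t1, t2, t3, t4, t5}
Sat((r ∧ q) → ¬q) = {t0, t1, t2, t3, t4, t5, t6, t8}
EG ((r ∧ q) → ¬q): greatest fixpoint, start Z0 = {t0, t1, t2, t3, t4, t5, t6, t8}, keep only states in Sat with some successor in Z. Z1 = {t0, t1, t2, t4, t5, t6, t8}; Z2 = {t0, t1, t2, t5, t6, t8}; Z3 = {t0, t1, t5, t6, t8}; fixed.
Sat(EG ((r ∧ q) → ¬q)) = {t0, t1, t5, t6, t8}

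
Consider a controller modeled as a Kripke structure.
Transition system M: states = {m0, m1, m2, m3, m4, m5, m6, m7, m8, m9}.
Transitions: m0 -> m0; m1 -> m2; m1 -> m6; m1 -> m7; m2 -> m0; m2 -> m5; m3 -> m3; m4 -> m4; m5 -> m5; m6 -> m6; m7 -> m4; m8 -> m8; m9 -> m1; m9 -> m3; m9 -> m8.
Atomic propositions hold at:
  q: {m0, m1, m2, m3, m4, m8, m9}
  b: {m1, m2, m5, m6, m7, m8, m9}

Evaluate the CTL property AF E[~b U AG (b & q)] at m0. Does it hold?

Sat(~b) = {m0, m3, m4}
Sat(b & q) = {m1, m2, m8, m9}
AG (b & q): greatest fixpoint, start Z0 = {m1, m2, m8, m9}, keep only states in Sat with every successor in Z. Z1 = {m8}; fixed.
Sat(AG (b & q)) = {m8}
E[~b U AG (b & q)]: least fixpoint, start Z0 = Sat(AG (b & q)) = {m8}, add states in Sat(~b) with some successor in Z. Already a fixed point.
Sat(E[~b U AG (b & q)]) = {m8}
AF E[~b U AG (b & q)]: least fixpoint, start Z0 = {m8}, add states with every successor in Z. Already a fixed point.
Sat(AF E[~b U AG (b & q)]) = {m8}
m0 ∉ Sat(AF E[~b U AG (b & q)]) = {m8}, so the formula does not hold at m0.

No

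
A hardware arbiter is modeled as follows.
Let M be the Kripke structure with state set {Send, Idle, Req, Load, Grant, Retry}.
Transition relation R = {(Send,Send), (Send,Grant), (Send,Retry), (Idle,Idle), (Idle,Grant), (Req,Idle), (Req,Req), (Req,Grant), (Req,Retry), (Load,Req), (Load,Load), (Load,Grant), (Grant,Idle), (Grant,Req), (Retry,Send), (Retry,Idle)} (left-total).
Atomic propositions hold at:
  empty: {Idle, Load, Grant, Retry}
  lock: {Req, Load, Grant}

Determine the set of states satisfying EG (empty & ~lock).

{Idle, Retry}

Sat(~lock) = {Send, Idle, Retry}
Sat(empty & ~lock) = {Idle, Retry}
EG (empty & ~lock): greatest fixpoint, start Z0 = {Idle, Retry}, keep only states in Sat with some successor in Z. Already a fixed point.
Sat(EG (empty & ~lock)) = {Idle, Retry}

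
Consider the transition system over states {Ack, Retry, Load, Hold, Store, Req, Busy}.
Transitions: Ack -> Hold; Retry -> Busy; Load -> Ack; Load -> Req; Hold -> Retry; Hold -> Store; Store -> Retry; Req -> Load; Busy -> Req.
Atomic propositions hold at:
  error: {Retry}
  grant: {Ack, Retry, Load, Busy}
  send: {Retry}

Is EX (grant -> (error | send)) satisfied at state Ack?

Sat(error | send) = {Retry}
Sat(grant -> (error | send)) = {Retry, Hold, Store, Req}
Sat(EX (grant -> (error | send))) = {s : some successor in {Retry, Hold, Store, Req}} = {Ack, Load, Hold, Store, Busy}
Ack ∈ Sat(EX (grant -> (error | send))) = {Ack, Load, Hold, Store, Busy}, so the formula holds at Ack.

Yes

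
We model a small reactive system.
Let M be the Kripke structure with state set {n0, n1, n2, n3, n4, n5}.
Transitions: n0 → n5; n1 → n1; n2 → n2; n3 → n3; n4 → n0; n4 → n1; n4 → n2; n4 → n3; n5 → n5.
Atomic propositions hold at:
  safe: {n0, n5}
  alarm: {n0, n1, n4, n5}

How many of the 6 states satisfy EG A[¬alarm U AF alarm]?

Sat(¬alarm) = {n2, n3}
AF alarm: least fixpoint, start Z0 = {n0, n1, n4, n5}, add states with every successor in Z. Already a fixed point.
Sat(AF alarm) = {n0, n1, n4, n5}
A[¬alarm U AF alarm]: least fixpoint, start Z0 = Sat(AF alarm) = {n0, n1, n4, n5}, add states in Sat(¬alarm) with every successor in Z. Already a fixed point.
Sat(A[¬alarm U AF alarm]) = {n0, n1, n4, n5}
EG A[¬alarm U AF alarm]: greatest fixpoint, start Z0 = {n0, n1, n4, n5}, keep only states in Sat with some successor in Z. Already a fixed point.
Sat(EG A[¬alarm U AF alarm]) = {n0, n1, n4, n5}
|Sat(EG A[¬alarm U AF alarm])| = |{n0, n1, n4, n5}| = 4.

4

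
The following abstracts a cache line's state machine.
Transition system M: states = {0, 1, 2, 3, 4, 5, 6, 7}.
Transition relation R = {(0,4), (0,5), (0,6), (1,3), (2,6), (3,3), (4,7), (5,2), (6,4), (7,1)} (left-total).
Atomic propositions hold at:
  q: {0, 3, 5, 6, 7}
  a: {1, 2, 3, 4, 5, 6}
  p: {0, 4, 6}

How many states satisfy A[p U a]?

A[p U a]: least fixpoint, start Z0 = Sat(a) = {1, 2, 3, 4, 5, 6}, add states in Sat(p) with every successor in Z. Z1 = {0, 1, 2, 3, 4, 5, 6}; fixed.
Sat(A[p U a]) = {0, 1, 2, 3, 4, 5, 6}
|Sat(A[p U a])| = |{0, 1, 2, 3, 4, 5, 6}| = 7.

7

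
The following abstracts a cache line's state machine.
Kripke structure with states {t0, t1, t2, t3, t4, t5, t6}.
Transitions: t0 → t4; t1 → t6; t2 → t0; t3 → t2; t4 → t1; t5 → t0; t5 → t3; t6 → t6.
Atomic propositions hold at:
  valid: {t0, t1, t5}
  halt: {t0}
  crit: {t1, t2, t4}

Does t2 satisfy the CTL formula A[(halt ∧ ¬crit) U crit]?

Yes

Sat(¬crit) = {t0, t3, t5, t6}
Sat(halt ∧ ¬crit) = {t0}
A[(halt ∧ ¬crit) U crit]: least fixpoint, start Z0 = Sat(crit) = {t1, t2, t4}, add states in Sat(halt ∧ ¬crit) with every successor in Z. Z1 = {t0, t1, t2, t4}; fixed.
Sat(A[(halt ∧ ¬crit) U crit]) = {t0, t1, t2, t4}
t2 ∈ Sat(A[(halt ∧ ¬crit) U crit]) = {t0, t1, t2, t4}, so the formula holds at t2.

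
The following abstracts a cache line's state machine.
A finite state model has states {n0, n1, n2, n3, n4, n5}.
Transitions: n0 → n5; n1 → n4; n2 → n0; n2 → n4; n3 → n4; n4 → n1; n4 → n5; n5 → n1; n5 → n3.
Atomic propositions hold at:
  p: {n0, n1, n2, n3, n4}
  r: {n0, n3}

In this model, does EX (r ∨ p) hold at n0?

No

Sat(r ∨ p) = {n0, n1, n2, n3, n4}
Sat(EX (r ∨ p)) = {s : some successor in {n0, n1, n2, n3, n4}} = {n1, n2, n3, n4, n5}
n0 ∉ Sat(EX (r ∨ p)) = {n1, n2, n3, n4, n5}, so the formula does not hold at n0.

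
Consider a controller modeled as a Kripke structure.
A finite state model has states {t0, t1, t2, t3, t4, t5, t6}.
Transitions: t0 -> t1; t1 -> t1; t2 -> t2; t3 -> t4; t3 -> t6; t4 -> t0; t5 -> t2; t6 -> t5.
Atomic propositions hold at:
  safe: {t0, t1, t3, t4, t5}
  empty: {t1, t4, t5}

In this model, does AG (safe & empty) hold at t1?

Sat(safe & empty) = {t1, t4, t5}
AG (safe & empty): greatest fixpoint, start Z0 = {t1, t4, t5}, keep only states in Sat with every successor in Z. Z1 = {t1}; fixed.
Sat(AG (safe & empty)) = {t1}
t1 ∈ Sat(AG (safe & empty)) = {t1}, so the formula holds at t1.

Yes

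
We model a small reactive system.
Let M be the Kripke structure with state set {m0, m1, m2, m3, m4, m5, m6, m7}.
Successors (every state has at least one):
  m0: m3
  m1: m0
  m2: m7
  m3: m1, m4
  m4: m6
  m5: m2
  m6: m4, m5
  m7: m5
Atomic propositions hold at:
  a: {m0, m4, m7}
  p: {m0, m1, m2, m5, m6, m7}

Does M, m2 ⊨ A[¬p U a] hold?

Sat(¬p) = {m3, m4}
A[¬p U a]: least fixpoint, start Z0 = Sat(a) = {m0, m4, m7}, add states in Sat(¬p) with every successor in Z. Already a fixed point.
Sat(A[¬p U a]) = {m0, m4, m7}
m2 ∉ Sat(A[¬p U a]) = {m0, m4, m7}, so the formula does not hold at m2.

No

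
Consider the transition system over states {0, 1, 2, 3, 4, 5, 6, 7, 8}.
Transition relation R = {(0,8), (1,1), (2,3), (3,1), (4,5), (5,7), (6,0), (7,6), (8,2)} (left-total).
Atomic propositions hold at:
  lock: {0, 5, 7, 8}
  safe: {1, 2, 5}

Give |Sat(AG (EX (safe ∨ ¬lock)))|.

Sat(¬lock) = {1, 2, 3, 4, 6}
Sat(safe ∨ ¬lock) = {1, 2, 3, 4, 5, 6}
Sat(EX (safe ∨ ¬lock)) = {s : some successor in {1, 2, 3, 4, 5, 6}} = {1, 2, 3, 4, 7, 8}
AG (EX (safe ∨ ¬lock)): greatest fixpoint, start Z0 = {1, 2, 3, 4, 7, 8}, keep only states in Sat with every successor in Z. Z1 = {1, 2, 3, 8}; fixed.
Sat(AG (EX (safe ∨ ¬lock))) = {1, 2, 3, 8}
|Sat(AG (EX (safe ∨ ¬lock)))| = |{1, 2, 3, 8}| = 4.

4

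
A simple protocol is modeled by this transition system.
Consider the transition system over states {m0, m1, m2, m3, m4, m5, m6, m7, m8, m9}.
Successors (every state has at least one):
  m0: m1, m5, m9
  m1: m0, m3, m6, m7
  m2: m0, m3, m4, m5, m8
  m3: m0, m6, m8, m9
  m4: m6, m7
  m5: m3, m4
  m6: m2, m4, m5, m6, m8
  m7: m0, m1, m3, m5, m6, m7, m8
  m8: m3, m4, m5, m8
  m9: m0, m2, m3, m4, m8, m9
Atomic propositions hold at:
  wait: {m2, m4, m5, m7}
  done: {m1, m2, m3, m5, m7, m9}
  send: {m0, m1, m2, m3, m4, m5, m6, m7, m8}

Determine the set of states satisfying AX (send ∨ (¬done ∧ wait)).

Sat(¬done) = {m0, m4, m6, m8}
Sat(¬done ∧ wait) = {m4}
Sat(send ∨ (¬done ∧ wait)) = {m0, m1, m2, m3, m4, m5, m6, m7, m8}
Sat(AX (send ∨ (¬done ∧ wait))) = {s : every successor in {m0, m1, m2, m3, m4, m5, m6, m7, m8}} = {m1, m2, m4, m5, m6, m7, m8}

{m1, m2, m4, m5, m6, m7, m8}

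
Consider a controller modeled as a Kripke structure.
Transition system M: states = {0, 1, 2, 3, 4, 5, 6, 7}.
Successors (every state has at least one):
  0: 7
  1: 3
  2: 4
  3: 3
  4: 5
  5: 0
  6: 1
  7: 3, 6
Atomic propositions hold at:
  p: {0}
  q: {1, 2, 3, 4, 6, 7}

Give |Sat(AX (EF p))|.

EF p: least fixpoint, start Z0 = {0}, add states with some successor in Z. Z1 = {0, 5}; Z2 = {0, 4, 5}; Z3 = {0, 2, 4, 5}; fixed.
Sat(EF p) = {0, 2, 4, 5}
Sat(AX (EF p)) = {s : every successor in {0, 2, 4, 5}} = {2, 4, 5}
|Sat(AX (EF p))| = |{2, 4, 5}| = 3.

3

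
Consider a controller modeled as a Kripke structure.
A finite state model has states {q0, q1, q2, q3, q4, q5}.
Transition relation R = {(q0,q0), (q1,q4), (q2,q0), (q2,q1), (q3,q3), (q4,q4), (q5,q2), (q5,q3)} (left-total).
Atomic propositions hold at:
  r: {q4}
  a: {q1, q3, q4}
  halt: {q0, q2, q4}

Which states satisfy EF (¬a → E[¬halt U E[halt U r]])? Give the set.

Sat(¬a) = {q0, q2, q5}
Sat(¬halt) = {q1, q3, q5}
E[halt U r]: least fixpoint, start Z0 = Sat(r) = {q4}, add states in Sat(halt) with some successor in Z. Already a fixed point.
Sat(E[halt U r]) = {q4}
E[¬halt U E[halt U r]]: least fixpoint, start Z0 = Sat(E[halt U r]) = {q4}, add states in Sat(¬halt) with some successor in Z. Z1 = {q1, q4}; fixed.
Sat(E[¬halt U E[halt U r]]) = {q1, q4}
Sat(¬a → E[¬halt U E[halt U r]]) = {q1, q3, q4}
EF (¬a → E[¬halt U E[halt U r]]): least fixpoint, start Z0 = {q1, q3, q4}, add states with some successor in Z. Z1 = {q1, q2, q3, q4, q5}; fixed.
Sat(EF (¬a → E[¬halt U E[halt U r]])) = {q1, q2, q3, q4, q5}

{q1, q2, q3, q4, q5}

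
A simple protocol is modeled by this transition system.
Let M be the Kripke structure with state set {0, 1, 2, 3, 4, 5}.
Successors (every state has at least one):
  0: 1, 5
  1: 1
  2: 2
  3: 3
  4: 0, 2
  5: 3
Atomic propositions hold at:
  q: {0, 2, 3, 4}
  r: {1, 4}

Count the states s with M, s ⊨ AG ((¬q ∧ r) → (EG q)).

3

Sat(¬q) = {1, 5}
Sat(¬q ∧ r) = {1}
EG q: greatest fixpoint, start Z0 = {0, 2, 3, 4}, keep only states in Sat with some successor in Z. Z1 = {2, 3, 4}; fixed.
Sat(EG q) = {2, 3, 4}
Sat((¬q ∧ r) → (EG q)) = {0, 2, 3, 4, 5}
AG ((¬q ∧ r) → (EG q)): greatest fixpoint, start Z0 = {0, 2, 3, 4, 5}, keep only states in Sat with every successor in Z. Z1 = {2, 3, 4, 5}; Z2 = {2, 3, 5}; fixed.
Sat(AG ((¬q ∧ r) → (EG q))) = {2, 3, 5}
|Sat(AG ((¬q ∧ r) → (EG q)))| = |{2, 3, 5}| = 3.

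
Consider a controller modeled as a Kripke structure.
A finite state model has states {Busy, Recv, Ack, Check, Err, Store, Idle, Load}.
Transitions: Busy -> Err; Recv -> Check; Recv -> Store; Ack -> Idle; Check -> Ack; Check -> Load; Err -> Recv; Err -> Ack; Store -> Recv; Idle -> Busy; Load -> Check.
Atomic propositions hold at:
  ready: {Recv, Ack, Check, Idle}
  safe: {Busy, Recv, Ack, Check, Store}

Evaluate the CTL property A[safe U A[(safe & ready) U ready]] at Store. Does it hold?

Yes

Sat(safe & ready) = {Recv, Ack, Check}
A[(safe & ready) U ready]: least fixpoint, start Z0 = Sat(ready) = {Recv, Ack, Check, Idle}, add states in Sat(safe & ready) with every successor in Z. Already a fixed point.
Sat(A[(safe & ready) U ready]) = {Recv, Ack, Check, Idle}
A[safe U A[(safe & ready) U ready]]: least fixpoint, start Z0 = Sat(A[(safe & ready) U ready]) = {Recv, Ack, Check, Idle}, add states in Sat(safe) with every successor in Z. Z1 = {Recv, Ack, Check, Store, Idle}; fixed.
Sat(A[safe U A[(safe & ready) U ready]]) = {Recv, Ack, Check, Store, Idle}
Store ∈ Sat(A[safe U A[(safe & ready) U ready]]) = {Recv, Ack, Check, Store, Idle}, so the formula holds at Store.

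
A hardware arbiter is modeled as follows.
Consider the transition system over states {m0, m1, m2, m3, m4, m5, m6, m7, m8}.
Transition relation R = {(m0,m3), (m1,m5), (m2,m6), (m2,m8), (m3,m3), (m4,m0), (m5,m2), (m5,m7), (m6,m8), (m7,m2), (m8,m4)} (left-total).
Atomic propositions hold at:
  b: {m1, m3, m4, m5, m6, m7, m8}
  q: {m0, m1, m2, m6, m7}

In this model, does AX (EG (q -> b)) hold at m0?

Yes

Sat(q -> b) = {m1, m3, m4, m5, m6, m7, m8}
EG (q -> b): greatest fixpoint, start Z0 = {m1, m3, m4, m5, m6, m7, m8}, keep only states in Sat with some successor in Z. Z1 = {m1, m3, m5, m6, m8}; Z2 = {m1, m3, m6}; Z3 = {m3}; fixed.
Sat(EG (q -> b)) = {m3}
Sat(AX (EG (q -> b))) = {s : every successor in {m3}} = {m0, m3}
m0 ∈ Sat(AX (EG (q -> b))) = {m0, m3}, so the formula holds at m0.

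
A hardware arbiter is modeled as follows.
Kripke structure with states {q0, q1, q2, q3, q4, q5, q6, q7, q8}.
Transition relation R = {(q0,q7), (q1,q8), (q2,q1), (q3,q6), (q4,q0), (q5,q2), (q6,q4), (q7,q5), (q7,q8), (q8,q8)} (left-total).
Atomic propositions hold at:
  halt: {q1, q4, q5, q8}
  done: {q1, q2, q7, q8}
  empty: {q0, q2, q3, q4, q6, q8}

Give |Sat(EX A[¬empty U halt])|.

6

Sat(¬empty) = {q1, q5, q7}
A[¬empty U halt]: least fixpoint, start Z0 = Sat(halt) = {q1, q4, q5, q8}, add states in Sat(¬empty) with every successor in Z. Z1 = {q1, q4, q5, q7, q8}; fixed.
Sat(A[¬empty U halt]) = {q1, q4, q5, q7, q8}
Sat(EX A[¬empty U halt]) = {s : some successor in {q1, q4, q5, q7, q8}} = {q0, q1, q2, q6, q7, q8}
|Sat(EX A[¬empty U halt])| = |{q0, q1, q2, q6, q7, q8}| = 6.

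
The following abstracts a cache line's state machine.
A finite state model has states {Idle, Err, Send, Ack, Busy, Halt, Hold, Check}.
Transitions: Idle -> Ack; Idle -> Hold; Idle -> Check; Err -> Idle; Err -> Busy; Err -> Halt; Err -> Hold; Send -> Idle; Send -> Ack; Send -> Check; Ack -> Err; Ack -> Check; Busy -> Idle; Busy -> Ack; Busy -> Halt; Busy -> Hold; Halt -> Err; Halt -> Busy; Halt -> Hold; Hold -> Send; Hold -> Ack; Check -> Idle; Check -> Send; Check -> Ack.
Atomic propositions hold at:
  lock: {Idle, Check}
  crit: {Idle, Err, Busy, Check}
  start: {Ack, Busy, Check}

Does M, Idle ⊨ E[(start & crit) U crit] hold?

Sat(start & crit) = {Busy, Check}
E[(start & crit) U crit]: least fixpoint, start Z0 = Sat(crit) = {Idle, Err, Busy, Check}, add states in Sat(start & crit) with some successor in Z. Already a fixed point.
Sat(E[(start & crit) U crit]) = {Idle, Err, Busy, Check}
Idle ∈ Sat(E[(start & crit) U crit]) = {Idle, Err, Busy, Check}, so the formula holds at Idle.

Yes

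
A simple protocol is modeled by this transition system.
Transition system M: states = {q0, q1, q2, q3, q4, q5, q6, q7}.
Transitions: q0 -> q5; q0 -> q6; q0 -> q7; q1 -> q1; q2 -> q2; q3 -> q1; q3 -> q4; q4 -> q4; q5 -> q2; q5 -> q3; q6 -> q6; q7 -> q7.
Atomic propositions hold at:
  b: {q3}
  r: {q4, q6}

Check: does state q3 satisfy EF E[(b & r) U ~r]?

Sat(b & r) = ∅
Sat(~r) = {q0, q1, q2, q3, q5, q7}
E[(b & r) U ~r]: least fixpoint, start Z0 = Sat(~r) = {q0, q1, q2, q3, q5, q7}, add states in Sat(b & r) with some successor in Z. Already a fixed point.
Sat(E[(b & r) U ~r]) = {q0, q1, q2, q3, q5, q7}
EF E[(b & r) U ~r]: least fixpoint, start Z0 = {q0, q1, q2, q3, q5, q7}, add states with some successor in Z. Already a fixed point.
Sat(EF E[(b & r) U ~r]) = {q0, q1, q2, q3, q5, q7}
q3 ∈ Sat(EF E[(b & r) U ~r]) = {q0, q1, q2, q3, q5, q7}, so the formula holds at q3.

Yes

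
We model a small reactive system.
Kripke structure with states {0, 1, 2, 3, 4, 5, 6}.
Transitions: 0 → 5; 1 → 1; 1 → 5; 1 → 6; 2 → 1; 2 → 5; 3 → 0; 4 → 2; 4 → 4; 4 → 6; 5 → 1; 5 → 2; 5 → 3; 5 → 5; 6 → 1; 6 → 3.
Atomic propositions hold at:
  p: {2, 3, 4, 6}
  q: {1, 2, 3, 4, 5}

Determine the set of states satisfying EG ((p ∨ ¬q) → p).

Sat(¬q) = {0, 6}
Sat(p ∨ ¬q) = {0, 2, 3, 4, 6}
Sat((p ∨ ¬q) → p) = {1, 2, 3, 4, 5, 6}
EG ((p ∨ ¬q) → p): greatest fixpoint, start Z0 = {1, 2, 3, 4, 5, 6}, keep only states in Sat with some successor in Z. Z1 = {1, 2, 4, 5, 6}; fixed.
Sat(EG ((p ∨ ¬q) → p)) = {1, 2, 4, 5, 6}

{1, 2, 4, 5, 6}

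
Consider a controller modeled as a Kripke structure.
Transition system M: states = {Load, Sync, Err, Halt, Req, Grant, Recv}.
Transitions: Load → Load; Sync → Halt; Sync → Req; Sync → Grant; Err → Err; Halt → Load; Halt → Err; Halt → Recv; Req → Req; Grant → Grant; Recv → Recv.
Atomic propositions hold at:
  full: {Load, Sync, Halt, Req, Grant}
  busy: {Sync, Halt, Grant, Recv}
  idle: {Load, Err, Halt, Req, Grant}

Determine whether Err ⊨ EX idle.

Sat(EX idle) = {s : some successor in {Load, Err, Halt, Req, Grant}} = {Load, Sync, Err, Halt, Req, Grant}
Err ∈ Sat(EX idle) = {Load, Sync, Err, Halt, Req, Grant}, so the formula holds at Err.

Yes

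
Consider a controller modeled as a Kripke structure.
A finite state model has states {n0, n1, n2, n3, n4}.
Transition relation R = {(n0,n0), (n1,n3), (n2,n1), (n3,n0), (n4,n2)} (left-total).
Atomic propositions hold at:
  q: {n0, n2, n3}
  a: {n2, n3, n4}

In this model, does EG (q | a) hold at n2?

No

Sat(q | a) = {n0, n2, n3, n4}
EG (q | a): greatest fixpoint, start Z0 = {n0, n2, n3, n4}, keep only states in Sat with some successor in Z. Z1 = {n0, n3, n4}; Z2 = {n0, n3}; fixed.
Sat(EG (q | a)) = {n0, n3}
n2 ∉ Sat(EG (q | a)) = {n0, n3}, so the formula does not hold at n2.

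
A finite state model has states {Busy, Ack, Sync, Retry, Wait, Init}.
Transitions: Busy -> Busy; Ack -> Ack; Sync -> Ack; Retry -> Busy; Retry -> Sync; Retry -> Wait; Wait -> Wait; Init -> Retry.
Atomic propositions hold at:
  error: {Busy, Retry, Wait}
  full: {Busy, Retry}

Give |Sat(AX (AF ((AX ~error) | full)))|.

4

Sat(~error) = {Ack, Sync, Init}
Sat(AX ~error) = {s : every successor in {Ack, Sync, Init}} = {Ack, Sync}
Sat((AX ~error) | full) = {Busy, Ack, Sync, Retry}
AF ((AX ~error) | full): least fixpoint, start Z0 = {Busy, Ack, Sync, Retry}, add states with every successor in Z. Z1 = {Busy, Ack, Sync, Retry, Init}; fixed.
Sat(AF ((AX ~error) | full)) = {Busy, Ack, Sync, Retry, Init}
Sat(AX (AF ((AX ~error) | full))) = {s : every successor in {Busy, Ack, Sync, Retry, Init}} = {Busy, Ack, Sync, Init}
|Sat(AX (AF ((AX ~error) | full)))| = |{Busy, Ack, Sync, Init}| = 4.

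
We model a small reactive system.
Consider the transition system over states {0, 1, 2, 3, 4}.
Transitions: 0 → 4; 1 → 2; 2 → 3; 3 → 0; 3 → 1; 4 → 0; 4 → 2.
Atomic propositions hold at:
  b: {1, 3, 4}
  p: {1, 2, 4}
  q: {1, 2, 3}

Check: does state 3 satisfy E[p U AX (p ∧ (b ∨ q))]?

Sat(b ∨ q) = {1, 2, 3, 4}
Sat(p ∧ (b ∨ q)) = {1, 2, 4}
Sat(AX (p ∧ (b ∨ q))) = {s : every successor in {1, 2, 4}} = {0, 1}
E[p U AX (p ∧ (b ∨ q))]: least fixpoint, start Z0 = Sat(AX (p ∧ (b ∨ q))) = {0, 1}, add states in Sat(p) with some successor in Z. Z1 = {0, 1, 4}; fixed.
Sat(E[p U AX (p ∧ (b ∨ q))]) = {0, 1, 4}
3 ∉ Sat(E[p U AX (p ∧ (b ∨ q))]) = {0, 1, 4}, so the formula does not hold at 3.

No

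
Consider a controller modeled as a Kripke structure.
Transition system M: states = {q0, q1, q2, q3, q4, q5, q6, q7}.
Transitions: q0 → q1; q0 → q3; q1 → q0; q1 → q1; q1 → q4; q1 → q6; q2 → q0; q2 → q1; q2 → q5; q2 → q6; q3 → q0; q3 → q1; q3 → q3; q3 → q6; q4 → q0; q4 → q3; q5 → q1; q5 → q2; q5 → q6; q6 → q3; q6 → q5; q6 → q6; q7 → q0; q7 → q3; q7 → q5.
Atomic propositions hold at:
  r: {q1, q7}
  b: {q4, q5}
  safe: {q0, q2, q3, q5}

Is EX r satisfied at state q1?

Sat(EX r) = {s : some successor in {q1, q7}} = {q0, q1, q2, q3, q5}
q1 ∈ Sat(EX r) = {q0, q1, q2, q3, q5}, so the formula holds at q1.

Yes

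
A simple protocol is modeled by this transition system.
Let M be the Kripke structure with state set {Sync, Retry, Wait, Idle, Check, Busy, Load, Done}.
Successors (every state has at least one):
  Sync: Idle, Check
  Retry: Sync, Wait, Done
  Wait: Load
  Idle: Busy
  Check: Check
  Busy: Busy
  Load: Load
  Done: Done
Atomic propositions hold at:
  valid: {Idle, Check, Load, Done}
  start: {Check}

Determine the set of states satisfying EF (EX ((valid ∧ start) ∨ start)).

Sat(valid ∧ start) = {Check}
Sat((valid ∧ start) ∨ start) = {Check}
Sat(EX ((valid ∧ start) ∨ start)) = {s : some successor in {Check}} = {Sync, Check}
EF (EX ((valid ∧ start) ∨ start)): least fixpoint, start Z0 = {Sync, Check}, add states with some successor in Z. Z1 = {Sync, Retry, Check}; fixed.
Sat(EF (EX ((valid ∧ start) ∨ start))) = {Sync, Retry, Check}

{Sync, Retry, Check}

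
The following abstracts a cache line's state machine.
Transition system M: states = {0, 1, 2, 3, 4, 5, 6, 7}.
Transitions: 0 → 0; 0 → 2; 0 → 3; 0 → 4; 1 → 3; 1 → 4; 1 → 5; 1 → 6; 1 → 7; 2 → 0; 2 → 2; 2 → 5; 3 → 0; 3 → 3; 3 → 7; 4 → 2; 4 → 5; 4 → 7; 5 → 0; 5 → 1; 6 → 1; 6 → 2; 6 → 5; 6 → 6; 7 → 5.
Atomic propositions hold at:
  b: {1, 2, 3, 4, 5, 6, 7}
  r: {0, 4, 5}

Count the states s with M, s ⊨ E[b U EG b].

EG b: greatest fixpoint, start Z0 = {1, 2, 3, 4, 5, 6, 7}, keep only states in Sat with some successor in Z. Already a fixed point.
Sat(EG b) = {1, 2, 3, 4, 5, 6, 7}
E[b U EG b]: least fixpoint, start Z0 = Sat(EG b) = {1, 2, 3, 4, 5, 6, 7}, add states in Sat(b) with some successor in Z. Already a fixed point.
Sat(E[b U EG b]) = {1, 2, 3, 4, 5, 6, 7}
|Sat(E[b U EG b])| = |{1, 2, 3, 4, 5, 6, 7}| = 7.

7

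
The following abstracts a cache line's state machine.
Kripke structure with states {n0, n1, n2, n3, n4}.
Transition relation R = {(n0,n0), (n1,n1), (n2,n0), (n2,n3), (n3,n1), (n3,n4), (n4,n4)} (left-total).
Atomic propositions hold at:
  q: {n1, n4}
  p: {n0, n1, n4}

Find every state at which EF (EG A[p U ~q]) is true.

Sat(~q) = {n0, n2, n3}
A[p U ~q]: least fixpoint, start Z0 = Sat(~q) = {n0, n2, n3}, add states in Sat(p) with every successor in Z. Already a fixed point.
Sat(A[p U ~q]) = {n0, n2, n3}
EG A[p U ~q]: greatest fixpoint, start Z0 = {n0, n2, n3}, keep only states in Sat with some successor in Z. Z1 = {n0, n2}; fixed.
Sat(EG A[p U ~q]) = {n0, n2}
EF (EG A[p U ~q]): least fixpoint, start Z0 = {n0, n2}, add states with some successor in Z. Already a fixed point.
Sat(EF (EG A[p U ~q])) = {n0, n2}

{n0, n2}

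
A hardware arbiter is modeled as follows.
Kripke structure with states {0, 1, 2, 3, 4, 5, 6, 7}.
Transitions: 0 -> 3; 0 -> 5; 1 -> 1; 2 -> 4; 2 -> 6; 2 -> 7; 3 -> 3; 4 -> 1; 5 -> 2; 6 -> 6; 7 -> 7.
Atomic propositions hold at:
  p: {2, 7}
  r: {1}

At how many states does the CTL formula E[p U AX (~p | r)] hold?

6

Sat(~p) = {0, 1, 3, 4, 5, 6}
Sat(~p | r) = {0, 1, 3, 4, 5, 6}
Sat(AX (~p | r)) = {s : every successor in {0, 1, 3, 4, 5, 6}} = {0, 1, 3, 4, 6}
E[p U AX (~p | r)]: least fixpoint, start Z0 = Sat(AX (~p | r)) = {0, 1, 3, 4, 6}, add states in Sat(p) with some successor in Z. Z1 = {0, 1, 2, 3, 4, 6}; fixed.
Sat(E[p U AX (~p | r)]) = {0, 1, 2, 3, 4, 6}
|Sat(E[p U AX (~p | r)])| = |{0, 1, 2, 3, 4, 6}| = 6.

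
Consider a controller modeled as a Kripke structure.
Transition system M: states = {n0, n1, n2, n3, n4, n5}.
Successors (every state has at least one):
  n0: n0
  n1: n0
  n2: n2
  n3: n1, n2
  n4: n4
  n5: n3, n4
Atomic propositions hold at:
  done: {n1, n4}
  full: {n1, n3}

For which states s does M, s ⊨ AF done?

{n1, n4}

AF done: least fixpoint, start Z0 = {n1, n4}, add states with every successor in Z. Already a fixed point.
Sat(AF done) = {n1, n4}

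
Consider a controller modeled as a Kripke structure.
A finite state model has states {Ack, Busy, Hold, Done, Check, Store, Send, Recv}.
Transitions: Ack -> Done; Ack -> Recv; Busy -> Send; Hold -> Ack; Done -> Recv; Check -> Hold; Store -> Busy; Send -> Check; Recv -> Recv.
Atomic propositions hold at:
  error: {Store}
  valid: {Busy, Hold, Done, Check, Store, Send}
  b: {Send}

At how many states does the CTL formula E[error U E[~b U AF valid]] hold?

Sat(~b) = {Ack, Busy, Hold, Done, Check, Store, Recv}
AF valid: least fixpoint, start Z0 = {Busy, Hold, Done, Check, Store, Send}, add states with every successor in Z. Already a fixed point.
Sat(AF valid) = {Busy, Hold, Done, Check, Store, Send}
E[~b U AF valid]: least fixpoint, start Z0 = Sat(AF valid) = {Busy, Hold, Done, Check, Store, Send}, add states in Sat(~b) with some successor in Z. Z1 = {Ack, Busy, Hold, Done, Check, Store, Send}; fixed.
Sat(E[~b U AF valid]) = {Ack, Busy, Hold, Done, Check, Store, Send}
E[error U E[~b U AF valid]]: least fixpoint, start Z0 = Sat(E[~b U AF valid]) = {Ack, Busy, Hold, Done, Check, Store, Send}, add states in Sat(error) with some successor in Z. Already a fixed point.
Sat(E[error U E[~b U AF valid]]) = {Ack, Busy, Hold, Done, Check, Store, Send}
|Sat(E[error U E[~b U AF valid]])| = |{Ack, Busy, Hold, Done, Check, Store, Send}| = 7.

7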